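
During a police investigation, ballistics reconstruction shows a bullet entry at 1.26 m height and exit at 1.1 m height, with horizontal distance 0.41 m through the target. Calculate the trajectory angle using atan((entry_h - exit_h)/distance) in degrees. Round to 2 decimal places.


Bullet trajectory angle:
Height difference = 1.26 - 1.1 = 0.16 m
angle = atan(0.16 / 0.41)
angle = atan(0.390244)
angle = 21.32 degrees

21.32


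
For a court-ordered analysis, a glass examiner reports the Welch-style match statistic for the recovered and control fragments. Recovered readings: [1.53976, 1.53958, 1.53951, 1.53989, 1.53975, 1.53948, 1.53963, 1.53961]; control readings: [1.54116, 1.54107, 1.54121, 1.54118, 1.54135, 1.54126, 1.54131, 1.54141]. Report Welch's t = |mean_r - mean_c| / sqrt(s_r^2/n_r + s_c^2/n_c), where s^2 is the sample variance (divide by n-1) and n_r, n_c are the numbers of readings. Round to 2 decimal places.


Welch's t-criterion for glass RI comparison:
Recovered mean = sum / n_r = 12.31721 / 8 = 1.5396512
Control mean = sum / n_c = 12.32995 / 8 = 1.5412438
Recovered sample variance s_r^2 = 1.92982e-08
Control sample variance s_c^2 = 1.22839e-08
Welch SE (unpooled) = sqrt(s_r^2/n_r + s_c^2/n_c) = sqrt(2.41228e-09 + 1.53549e-09) = sqrt(3.94777e-09) = 6.28313e-05
|mean_r - mean_c| = 0.0015925
t = 0.0015925 / 6.28313e-05 = 25.35

25.35


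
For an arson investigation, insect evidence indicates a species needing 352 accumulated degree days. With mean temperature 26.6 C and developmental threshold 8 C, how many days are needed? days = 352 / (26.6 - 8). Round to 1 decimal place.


Insect development time:
Effective temperature = avg_temp - T_base = 26.6 - 8 = 18.6 C
Days = ADD / effective_temp = 352 / 18.6 = 18.9 days

18.9


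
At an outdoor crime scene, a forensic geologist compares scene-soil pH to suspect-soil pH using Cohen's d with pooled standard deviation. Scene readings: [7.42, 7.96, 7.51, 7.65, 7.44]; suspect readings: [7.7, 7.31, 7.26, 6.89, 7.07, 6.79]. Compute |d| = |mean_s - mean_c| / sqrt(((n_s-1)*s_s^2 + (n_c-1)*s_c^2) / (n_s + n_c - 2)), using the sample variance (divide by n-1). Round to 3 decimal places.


Pooled-variance Cohen's d for soil pH comparison:
Scene mean = 37.98 / 5 = 7.596
Suspect mean = 43.02 / 6 = 7.17
Scene sample variance s_s^2 = 0.04953
Suspect sample variance s_c^2 = 0.10828
Pooled variance = ((n_s-1)*s_s^2 + (n_c-1)*s_c^2) / (n_s + n_c - 2) = 0.082169
Pooled SD = sqrt(0.082169) = 0.286651
Mean difference = 0.426
|d| = |0.426| / 0.286651 = 1.486

1.486


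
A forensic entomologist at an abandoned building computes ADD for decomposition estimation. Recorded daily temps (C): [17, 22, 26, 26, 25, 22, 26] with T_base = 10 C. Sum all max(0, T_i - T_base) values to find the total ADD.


Computing ADD day by day:
Day 1: max(0, 17 - 10) = 7
Day 2: max(0, 22 - 10) = 12
Day 3: max(0, 26 - 10) = 16
Day 4: max(0, 26 - 10) = 16
Day 5: max(0, 25 - 10) = 15
Day 6: max(0, 22 - 10) = 12
Day 7: max(0, 26 - 10) = 16
Total ADD = 94

94


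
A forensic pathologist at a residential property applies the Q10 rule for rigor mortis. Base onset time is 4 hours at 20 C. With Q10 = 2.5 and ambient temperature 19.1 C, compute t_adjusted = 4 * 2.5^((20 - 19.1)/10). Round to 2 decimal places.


Rigor mortis time adjustment:
Exponent = (T_ref - T_actual) / 10 = (20 - 19.1) / 10 = 0.09
Q10 factor = 2.5^0.09 = 1.08596
t_adjusted = 4 * 1.08596 = 4.34 hours

4.34


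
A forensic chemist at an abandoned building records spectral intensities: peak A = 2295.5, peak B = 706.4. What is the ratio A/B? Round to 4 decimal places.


Spectral peak ratio:
Peak A = 2295.5 counts
Peak B = 706.4 counts
Ratio = 2295.5 / 706.4 = 3.2496

3.2496


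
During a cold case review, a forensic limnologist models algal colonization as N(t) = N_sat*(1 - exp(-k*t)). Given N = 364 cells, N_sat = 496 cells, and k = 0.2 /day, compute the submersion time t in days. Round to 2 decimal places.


PMSI from diatom colonization curve:
N / N_sat = 364 / 496 = 0.733871
1 - N/N_sat = 0.266129
ln(1 - N/N_sat) = -1.323774
t = -ln(1 - N/N_sat) / k = -(-1.323774) / 0.2 = 6.62 days

6.62


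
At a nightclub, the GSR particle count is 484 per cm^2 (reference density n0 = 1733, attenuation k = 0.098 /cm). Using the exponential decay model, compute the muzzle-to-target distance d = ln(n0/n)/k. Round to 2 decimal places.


GSR distance calculation:
n0/n = 1733 / 484 = 3.580579
ln(n0/n) = 1.275525
d = 1.275525 / 0.098 = 13.02 cm

13.02


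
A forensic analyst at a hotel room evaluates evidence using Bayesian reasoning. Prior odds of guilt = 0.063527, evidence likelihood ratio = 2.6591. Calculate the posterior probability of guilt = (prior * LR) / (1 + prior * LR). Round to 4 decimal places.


Bayesian evidence evaluation:
Posterior odds = prior_odds * LR = 0.063527 * 2.6591 = 0.1689246
Posterior probability = posterior_odds / (1 + posterior_odds)
= 0.1689246 / (1 + 0.1689246)
= 0.1689246 / 1.1689246
= 0.1445

0.1445


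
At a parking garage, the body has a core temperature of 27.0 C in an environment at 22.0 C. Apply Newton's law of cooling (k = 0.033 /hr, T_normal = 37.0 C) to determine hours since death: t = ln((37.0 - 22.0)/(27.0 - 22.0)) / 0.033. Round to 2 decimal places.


Using Newton's law of cooling:
t = ln((T_normal - T_ambient) / (T_body - T_ambient)) / k
T_normal - T_ambient = 15.0
T_body - T_ambient = 5.0
Ratio = 3
ln(ratio) = 1.098612
t = 1.098612 / 0.033 = 33.29 hours

33.29


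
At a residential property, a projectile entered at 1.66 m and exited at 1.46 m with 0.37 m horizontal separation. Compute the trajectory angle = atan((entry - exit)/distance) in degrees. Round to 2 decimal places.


Bullet trajectory angle:
Height difference = 1.66 - 1.46 = 0.2 m
angle = atan(0.2 / 0.37)
angle = atan(0.540541)
angle = 28.39 degrees

28.39


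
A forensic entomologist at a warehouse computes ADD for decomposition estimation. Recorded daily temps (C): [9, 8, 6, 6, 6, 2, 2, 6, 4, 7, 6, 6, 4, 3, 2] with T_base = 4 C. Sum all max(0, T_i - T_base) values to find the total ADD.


Computing ADD day by day:
Day 1: max(0, 9 - 4) = 5
Day 2: max(0, 8 - 4) = 4
Day 3: max(0, 6 - 4) = 2
Day 4: max(0, 6 - 4) = 2
Day 5: max(0, 6 - 4) = 2
Day 6: max(0, 2 - 4) = 0
Day 7: max(0, 2 - 4) = 0
Day 8: max(0, 6 - 4) = 2
Day 9: max(0, 4 - 4) = 0
Day 10: max(0, 7 - 4) = 3
Day 11: max(0, 6 - 4) = 2
Day 12: max(0, 6 - 4) = 2
Day 13: max(0, 4 - 4) = 0
Day 14: max(0, 3 - 4) = 0
Day 15: max(0, 2 - 4) = 0
Total ADD = 24

24


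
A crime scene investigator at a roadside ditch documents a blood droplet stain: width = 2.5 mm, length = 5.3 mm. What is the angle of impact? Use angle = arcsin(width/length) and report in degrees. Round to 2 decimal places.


Blood spatter impact angle calculation:
width / length = 2.5 / 5.3 = 0.471698
angle = arcsin(0.471698)
angle = 28.14 degrees

28.14


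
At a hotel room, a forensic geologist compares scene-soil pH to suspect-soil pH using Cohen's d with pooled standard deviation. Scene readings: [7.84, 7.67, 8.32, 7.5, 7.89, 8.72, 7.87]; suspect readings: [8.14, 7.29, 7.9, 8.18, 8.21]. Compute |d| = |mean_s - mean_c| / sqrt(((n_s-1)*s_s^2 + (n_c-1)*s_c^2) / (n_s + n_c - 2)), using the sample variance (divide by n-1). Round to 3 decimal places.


Pooled-variance Cohen's d for soil pH comparison:
Scene mean = 55.81 / 7 = 7.972857
Suspect mean = 39.72 / 5 = 7.944
Scene sample variance s_s^2 = 0.171524
Suspect sample variance s_c^2 = 0.14863
Pooled variance = ((n_s-1)*s_s^2 + (n_c-1)*s_c^2) / (n_s + n_c - 2) = 0.162366
Pooled SD = sqrt(0.162366) = 0.402947
Mean difference = 0.028857
|d| = |0.028857| / 0.402947 = 0.072

0.072


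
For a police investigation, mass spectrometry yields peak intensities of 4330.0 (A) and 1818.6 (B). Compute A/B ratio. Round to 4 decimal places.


Spectral peak ratio:
Peak A = 4330.0 counts
Peak B = 1818.6 counts
Ratio = 4330.0 / 1818.6 = 2.3810

2.3810


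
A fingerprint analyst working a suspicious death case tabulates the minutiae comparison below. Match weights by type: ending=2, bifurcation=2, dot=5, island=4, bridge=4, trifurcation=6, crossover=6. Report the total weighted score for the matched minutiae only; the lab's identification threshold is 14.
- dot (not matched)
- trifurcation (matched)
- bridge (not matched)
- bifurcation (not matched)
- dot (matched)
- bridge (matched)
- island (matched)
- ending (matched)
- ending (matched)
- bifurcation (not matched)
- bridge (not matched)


Weighted minutiae match score:
  dot: not matched, +0
  trifurcation: matched, +6 (running total 6)
  bridge: not matched, +0
  bifurcation: not matched, +0
  dot: matched, +5 (running total 11)
  bridge: matched, +4 (running total 15)
  island: matched, +4 (running total 19)
  ending: matched, +2 (running total 21)
  ending: matched, +2 (running total 23)
  bifurcation: not matched, +0
  bridge: not matched, +0
Total score = 23
Threshold = 14; verdict = identification

23


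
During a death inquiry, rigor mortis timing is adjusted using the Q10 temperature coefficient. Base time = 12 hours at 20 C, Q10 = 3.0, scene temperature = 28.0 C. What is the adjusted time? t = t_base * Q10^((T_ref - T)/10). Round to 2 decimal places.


Rigor mortis time adjustment:
Exponent = (T_ref - T_actual) / 10 = (20 - 28.0) / 10 = -0.8
Q10 factor = 3.0^-0.8 = 0.41524
t_adjusted = 12 * 0.41524 = 4.98 hours

4.98


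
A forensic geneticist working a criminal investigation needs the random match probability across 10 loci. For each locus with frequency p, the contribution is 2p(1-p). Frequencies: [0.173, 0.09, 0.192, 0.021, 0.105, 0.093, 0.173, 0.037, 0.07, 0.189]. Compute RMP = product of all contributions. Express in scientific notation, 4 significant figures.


Computing RMP for 10 loci:
Locus 1: 2 * 0.173 * 0.827 = 0.286142
Locus 2: 2 * 0.09 * 0.91 = 0.1638
Locus 3: 2 * 0.192 * 0.808 = 0.310272
Locus 4: 2 * 0.021 * 0.979 = 0.041118
Locus 5: 2 * 0.105 * 0.895 = 0.18795
Locus 6: 2 * 0.093 * 0.907 = 0.168702
Locus 7: 2 * 0.173 * 0.827 = 0.286142
Locus 8: 2 * 0.037 * 0.963 = 0.071262
Locus 9: 2 * 0.07 * 0.93 = 0.1302
Locus 10: 2 * 0.189 * 0.811 = 0.306558
RMP = 1.543e-08

1.543e-08


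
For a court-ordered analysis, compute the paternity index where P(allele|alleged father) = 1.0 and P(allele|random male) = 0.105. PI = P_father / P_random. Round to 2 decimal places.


Paternity Index calculation:
PI = P(allele|father) / P(allele|random)
PI = 1.0 / 0.105
PI = 9.52

9.52


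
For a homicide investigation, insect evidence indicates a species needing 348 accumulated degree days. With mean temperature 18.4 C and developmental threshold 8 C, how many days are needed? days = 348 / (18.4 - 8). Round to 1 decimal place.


Insect development time:
Effective temperature = avg_temp - T_base = 18.4 - 8 = 10.4 C
Days = ADD / effective_temp = 348 / 10.4 = 33.5 days

33.5


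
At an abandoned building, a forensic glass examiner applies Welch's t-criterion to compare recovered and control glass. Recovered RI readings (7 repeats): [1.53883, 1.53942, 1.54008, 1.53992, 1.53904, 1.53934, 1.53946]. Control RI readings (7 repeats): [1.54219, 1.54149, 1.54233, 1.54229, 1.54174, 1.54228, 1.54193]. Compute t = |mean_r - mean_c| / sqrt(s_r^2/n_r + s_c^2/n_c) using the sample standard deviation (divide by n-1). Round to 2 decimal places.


Welch's t-criterion for glass RI comparison:
Recovered mean = sum / n_r = 10.77609 / 7 = 1.5394414
Control mean = sum / n_c = 10.79425 / 7 = 1.5420357
Recovered sample variance s_r^2 = 1.97148e-07
Control sample variance s_c^2 = 1.05195e-07
Welch SE (unpooled) = sqrt(s_r^2/n_r + s_c^2/n_c) = sqrt(2.81639e-08 + 1.50279e-08) = sqrt(4.31918e-08) = 0.000207826
|mean_r - mean_c| = 0.00259429
t = 0.00259429 / 0.000207826 = 12.48

12.48


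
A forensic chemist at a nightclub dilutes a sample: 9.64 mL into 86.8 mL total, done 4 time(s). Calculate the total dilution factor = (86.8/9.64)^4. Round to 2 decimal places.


Dilution factor calculation:
Single dilution = V_total / V_sample = 86.8 / 9.64 ≈ 9.004149
Number of dilutions = 4
Total DF = (86.8 / 9.64)^4 (full precision, rounded at the end) = 6573.11

6573.11


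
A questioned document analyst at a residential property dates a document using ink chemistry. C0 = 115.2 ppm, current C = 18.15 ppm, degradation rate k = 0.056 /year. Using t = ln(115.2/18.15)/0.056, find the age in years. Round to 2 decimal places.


Document age estimation:
C0/C = 115.2 / 18.15 = 6.347107
ln(C0/C) = 1.847999
t = 1.847999 / 0.056 = 33.00 years

33.00


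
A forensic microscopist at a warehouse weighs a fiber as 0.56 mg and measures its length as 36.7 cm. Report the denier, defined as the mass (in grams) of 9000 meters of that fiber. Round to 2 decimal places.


Denier calculation:
Mass in grams = 0.56 mg / 1000 = 0.00056 g
Length in meters = 36.7 cm / 100 = 0.367 m
Linear density = mass / length = 0.00056 / 0.367 = 0.00152589 g/m
Denier = (g/m) * 9000 = 0.00152589 * 9000 = 13.73

13.73


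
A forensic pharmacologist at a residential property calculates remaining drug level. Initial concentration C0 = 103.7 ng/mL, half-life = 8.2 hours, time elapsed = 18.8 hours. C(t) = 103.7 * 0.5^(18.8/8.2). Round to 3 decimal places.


Drug concentration decay:
Number of half-lives = t / t_half = 18.8 / 8.2 = 2.292683
Decay factor = 0.5^2.292683 = 0.2040956
C(t) = 103.7 * 0.2040956 = 21.165 ng/mL

21.165


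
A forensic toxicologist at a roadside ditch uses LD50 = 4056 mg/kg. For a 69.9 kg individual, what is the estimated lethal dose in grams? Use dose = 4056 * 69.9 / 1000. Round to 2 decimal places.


Lethal dose calculation:
Lethal dose = LD50 * body_weight / 1000
= 4056 * 69.9 / 1000
= 283514.4 / 1000
= 283.51 g

283.51


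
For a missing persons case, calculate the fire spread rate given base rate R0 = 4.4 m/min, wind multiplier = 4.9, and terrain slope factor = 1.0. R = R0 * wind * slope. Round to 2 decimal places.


Fire spread rate calculation:
R = R0 * wind_factor * slope_factor
= 4.4 * 4.9 * 1.0
= 21.56 * 1.0
= 21.56 m/min

21.56


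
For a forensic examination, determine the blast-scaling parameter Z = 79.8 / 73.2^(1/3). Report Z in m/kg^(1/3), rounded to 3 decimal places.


Scaled distance calculation:
W^(1/3) = 73.2^(1/3) = 4.183152
Z = R / W^(1/3) = 79.8 / 4.183152
Z = 19.077 m/kg^(1/3)

19.077


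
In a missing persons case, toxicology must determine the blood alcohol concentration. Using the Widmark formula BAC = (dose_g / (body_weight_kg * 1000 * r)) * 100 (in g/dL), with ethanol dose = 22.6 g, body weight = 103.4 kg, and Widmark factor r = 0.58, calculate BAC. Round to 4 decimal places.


Applying the Widmark formula:
BAC = (dose_g / (body_wt * 1000 * r)) * 100
Denominator = 103.4 * 1000 * 0.58 = 59972
BAC = (22.6 / 59972) * 100
BAC = 0.0377 g/dL

0.0377


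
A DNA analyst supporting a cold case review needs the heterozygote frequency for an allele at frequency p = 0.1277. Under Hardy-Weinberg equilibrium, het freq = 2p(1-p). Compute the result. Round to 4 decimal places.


Hardy-Weinberg heterozygote frequency:
q = 1 - p = 1 - 0.1277 = 0.8723
2pq = 2 * 0.1277 * 0.8723 = 0.2228

0.2228


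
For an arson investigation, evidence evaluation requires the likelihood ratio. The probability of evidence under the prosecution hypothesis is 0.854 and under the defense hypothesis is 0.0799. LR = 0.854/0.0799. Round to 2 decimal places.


Likelihood ratio calculation:
LR = P(E|Hp) / P(E|Hd)
LR = 0.854 / 0.0799
LR = 10.69

10.69


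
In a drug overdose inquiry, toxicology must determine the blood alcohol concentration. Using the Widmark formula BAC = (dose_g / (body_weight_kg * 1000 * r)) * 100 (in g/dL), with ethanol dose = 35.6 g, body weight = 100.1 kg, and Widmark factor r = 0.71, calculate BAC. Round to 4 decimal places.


Applying the Widmark formula:
BAC = (dose_g / (body_wt * 1000 * r)) * 100
Denominator = 100.1 * 1000 * 0.71 = 71071
BAC = (35.6 / 71071) * 100
BAC = 0.0501 g/dL

0.0501


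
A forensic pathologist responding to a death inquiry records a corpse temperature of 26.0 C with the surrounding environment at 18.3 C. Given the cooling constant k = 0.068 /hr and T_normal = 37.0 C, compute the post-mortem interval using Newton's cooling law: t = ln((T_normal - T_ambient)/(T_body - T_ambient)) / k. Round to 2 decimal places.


Using Newton's law of cooling:
t = ln((T_normal - T_ambient) / (T_body - T_ambient)) / k
T_normal - T_ambient = 18.7
T_body - T_ambient = 7.7
Ratio = 2.428571
ln(ratio) = 0.887303
t = 0.887303 / 0.068 = 13.05 hours

13.05


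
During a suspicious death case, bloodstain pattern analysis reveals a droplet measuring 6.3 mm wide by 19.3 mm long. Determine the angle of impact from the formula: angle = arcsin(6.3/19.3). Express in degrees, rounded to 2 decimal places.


Blood spatter impact angle calculation:
width / length = 6.3 / 19.3 = 0.326425
angle = arcsin(0.326425)
angle = 19.05 degrees

19.05


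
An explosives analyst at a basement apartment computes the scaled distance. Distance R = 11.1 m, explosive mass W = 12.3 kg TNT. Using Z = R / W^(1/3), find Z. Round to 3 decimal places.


Scaled distance calculation:
W^(1/3) = 12.3^(1/3) = 2.30835
Z = R / W^(1/3) = 11.1 / 2.30835
Z = 4.809 m/kg^(1/3)

4.809


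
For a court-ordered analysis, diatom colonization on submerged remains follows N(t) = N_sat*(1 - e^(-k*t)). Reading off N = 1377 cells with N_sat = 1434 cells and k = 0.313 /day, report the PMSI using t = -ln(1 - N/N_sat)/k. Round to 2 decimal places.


PMSI from diatom colonization curve:
N / N_sat = 1377 / 1434 = 0.960251
1 - N/N_sat = 0.039749
ln(1 - N/N_sat) = -3.225171
t = -ln(1 - N/N_sat) / k = -(-3.225171) / 0.313 = 10.30 days

10.30


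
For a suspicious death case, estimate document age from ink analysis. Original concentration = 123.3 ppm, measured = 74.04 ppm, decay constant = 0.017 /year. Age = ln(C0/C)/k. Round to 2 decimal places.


Document age estimation:
C0/C = 123.3 / 74.04 = 1.665316
ln(C0/C) = 0.510015
t = 0.510015 / 0.017 = 30.00 years

30.00


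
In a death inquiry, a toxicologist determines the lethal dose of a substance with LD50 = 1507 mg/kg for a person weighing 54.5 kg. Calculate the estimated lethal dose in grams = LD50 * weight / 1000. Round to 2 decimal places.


Lethal dose calculation:
Lethal dose = LD50 * body_weight / 1000
= 1507 * 54.5 / 1000
= 82131.5 / 1000
= 82.13 g

82.13


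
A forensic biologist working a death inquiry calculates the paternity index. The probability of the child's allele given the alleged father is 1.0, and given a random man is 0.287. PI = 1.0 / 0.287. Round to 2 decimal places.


Paternity Index calculation:
PI = P(allele|father) / P(allele|random)
PI = 1.0 / 0.287
PI = 3.48

3.48


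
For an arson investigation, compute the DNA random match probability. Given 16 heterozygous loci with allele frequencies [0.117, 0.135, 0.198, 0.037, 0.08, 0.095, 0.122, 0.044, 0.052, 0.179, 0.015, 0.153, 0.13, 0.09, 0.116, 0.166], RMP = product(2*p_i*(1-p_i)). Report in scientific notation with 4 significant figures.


Computing RMP for 16 loci:
Locus 1: 2 * 0.117 * 0.883 = 0.206622
Locus 2: 2 * 0.135 * 0.865 = 0.23355
Locus 3: 2 * 0.198 * 0.802 = 0.317592
Locus 4: 2 * 0.037 * 0.963 = 0.071262
Locus 5: 2 * 0.08 * 0.92 = 0.1472
Locus 6: 2 * 0.095 * 0.905 = 0.17195
Locus 7: 2 * 0.122 * 0.878 = 0.214232
Locus 8: 2 * 0.044 * 0.956 = 0.084128
Locus 9: 2 * 0.052 * 0.948 = 0.098592
Locus 10: 2 * 0.179 * 0.821 = 0.293918
Locus 11: 2 * 0.015 * 0.985 = 0.02955
Locus 12: 2 * 0.153 * 0.847 = 0.259182
Locus 13: 2 * 0.13 * 0.87 = 0.2262
Locus 14: 2 * 0.09 * 0.91 = 0.1638
Locus 15: 2 * 0.116 * 0.884 = 0.205088
Locus 16: 2 * 0.166 * 0.834 = 0.276888
RMP = 2.326e-13

2.326e-13


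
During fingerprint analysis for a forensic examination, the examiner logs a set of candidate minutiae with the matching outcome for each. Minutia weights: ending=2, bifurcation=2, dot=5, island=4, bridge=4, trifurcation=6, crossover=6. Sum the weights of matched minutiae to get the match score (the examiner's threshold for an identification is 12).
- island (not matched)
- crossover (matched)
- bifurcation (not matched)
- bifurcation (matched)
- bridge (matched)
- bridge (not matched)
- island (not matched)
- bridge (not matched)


Weighted minutiae match score:
  island: not matched, +0
  crossover: matched, +6 (running total 6)
  bifurcation: not matched, +0
  bifurcation: matched, +2 (running total 8)
  bridge: matched, +4 (running total 12)
  bridge: not matched, +0
  island: not matched, +0
  bridge: not matched, +0
Total score = 12
Threshold = 12; verdict = identification

12


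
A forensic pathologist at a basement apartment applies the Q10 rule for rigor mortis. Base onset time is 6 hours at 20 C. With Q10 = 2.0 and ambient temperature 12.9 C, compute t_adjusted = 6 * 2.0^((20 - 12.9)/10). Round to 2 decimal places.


Rigor mortis time adjustment:
Exponent = (T_ref - T_actual) / 10 = (20 - 12.9) / 10 = 0.71
Q10 factor = 2.0^0.71 = 1.6358
t_adjusted = 6 * 1.6358 = 9.81 hours

9.81


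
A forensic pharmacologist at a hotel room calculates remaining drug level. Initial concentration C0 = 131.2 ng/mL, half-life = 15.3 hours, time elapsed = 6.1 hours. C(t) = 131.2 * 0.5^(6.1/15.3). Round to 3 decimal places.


Drug concentration decay:
Number of half-lives = t / t_half = 6.1 / 15.3 = 0.398693
Decay factor = 0.5^0.398693 = 0.75854517
C(t) = 131.2 * 0.75854517 = 99.521 ng/mL

99.521


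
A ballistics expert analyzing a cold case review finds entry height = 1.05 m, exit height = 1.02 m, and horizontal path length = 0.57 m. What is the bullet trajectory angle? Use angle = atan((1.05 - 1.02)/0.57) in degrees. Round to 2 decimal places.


Bullet trajectory angle:
Height difference = 1.05 - 1.02 = 0.03 m
angle = atan(0.03 / 0.57)
angle = atan(0.052632)
angle = 3.01 degrees

3.01


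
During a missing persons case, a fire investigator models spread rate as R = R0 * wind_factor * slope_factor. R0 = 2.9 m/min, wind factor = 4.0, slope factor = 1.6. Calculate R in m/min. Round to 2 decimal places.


Fire spread rate calculation:
R = R0 * wind_factor * slope_factor
= 2.9 * 4.0 * 1.6
= 11.6 * 1.6
= 18.56 m/min

18.56


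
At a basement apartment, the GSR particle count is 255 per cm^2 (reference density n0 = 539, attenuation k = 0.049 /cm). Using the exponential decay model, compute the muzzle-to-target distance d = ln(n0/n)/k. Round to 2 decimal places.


GSR distance calculation:
n0/n = 539 / 255 = 2.113725
ln(n0/n) = 0.748452
d = 0.748452 / 0.049 = 15.27 cm

15.27


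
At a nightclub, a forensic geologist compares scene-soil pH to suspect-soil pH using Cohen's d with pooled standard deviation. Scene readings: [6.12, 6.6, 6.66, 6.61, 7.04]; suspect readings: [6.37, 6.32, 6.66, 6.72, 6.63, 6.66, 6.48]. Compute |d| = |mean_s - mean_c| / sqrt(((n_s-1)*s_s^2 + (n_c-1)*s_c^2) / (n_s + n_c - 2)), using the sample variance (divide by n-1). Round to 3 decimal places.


Pooled-variance Cohen's d for soil pH comparison:
Scene mean = 33.03 / 5 = 6.606
Suspect mean = 45.84 / 7 = 6.548571
Scene sample variance s_s^2 = 0.10688
Suspect sample variance s_c^2 = 0.024948
Pooled variance = ((n_s-1)*s_s^2 + (n_c-1)*s_c^2) / (n_s + n_c - 2) = 0.057721
Pooled SD = sqrt(0.057721) = 0.240252
Mean difference = 0.057429
|d| = |0.057429| / 0.240252 = 0.239

0.239


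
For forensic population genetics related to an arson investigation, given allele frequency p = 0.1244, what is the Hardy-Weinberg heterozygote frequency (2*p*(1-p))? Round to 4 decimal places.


Hardy-Weinberg heterozygote frequency:
q = 1 - p = 1 - 0.1244 = 0.8756
2pq = 2 * 0.1244 * 0.8756 = 0.2178

0.2178


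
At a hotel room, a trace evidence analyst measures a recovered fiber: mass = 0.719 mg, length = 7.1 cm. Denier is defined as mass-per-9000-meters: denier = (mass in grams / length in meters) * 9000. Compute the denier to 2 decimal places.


Denier calculation:
Mass in grams = 0.719 mg / 1000 = 0.000719 g
Length in meters = 7.1 cm / 100 = 0.071 m
Linear density = mass / length = 0.000719 / 0.071 = 0.01012676 g/m
Denier = (g/m) * 9000 = 0.01012676 * 9000 = 91.14

91.14


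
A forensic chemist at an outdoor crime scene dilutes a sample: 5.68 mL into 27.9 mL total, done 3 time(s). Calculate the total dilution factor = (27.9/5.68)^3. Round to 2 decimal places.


Dilution factor calculation:
Single dilution = V_total / V_sample = 27.9 / 5.68 ≈ 4.911972
Number of dilutions = 3
Total DF = (27.9 / 5.68)^3 (full precision, rounded at the end) = 118.51

118.51


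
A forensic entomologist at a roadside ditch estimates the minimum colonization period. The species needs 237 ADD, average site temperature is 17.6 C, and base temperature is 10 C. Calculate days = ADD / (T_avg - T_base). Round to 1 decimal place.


Insect development time:
Effective temperature = avg_temp - T_base = 17.6 - 10 = 7.6 C
Days = ADD / effective_temp = 237 / 7.6 = 31.2 days

31.2


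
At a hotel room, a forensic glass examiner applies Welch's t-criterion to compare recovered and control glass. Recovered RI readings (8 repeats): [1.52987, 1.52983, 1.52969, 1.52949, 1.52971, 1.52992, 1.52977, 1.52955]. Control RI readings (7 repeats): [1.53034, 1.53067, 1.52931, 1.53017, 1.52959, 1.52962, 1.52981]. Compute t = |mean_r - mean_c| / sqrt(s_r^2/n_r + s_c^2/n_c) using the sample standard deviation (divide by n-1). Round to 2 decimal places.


Welch's t-criterion for glass RI comparison:
Recovered mean = sum / n_r = 12.23783 / 8 = 1.5297288
Control mean = sum / n_c = 10.70951 / 7 = 1.52993
Recovered sample variance s_r^2 = 2.27554e-08
Control sample variance s_c^2 = 2.30633e-07
Welch SE (unpooled) = sqrt(s_r^2/n_r + s_c^2/n_c) = sqrt(2.84442e-09 + 3.29476e-08) = sqrt(3.5792e-08) = 0.000189188
|mean_r - mean_c| = 0.00020125
t = 0.00020125 / 0.000189188 = 1.06

1.06


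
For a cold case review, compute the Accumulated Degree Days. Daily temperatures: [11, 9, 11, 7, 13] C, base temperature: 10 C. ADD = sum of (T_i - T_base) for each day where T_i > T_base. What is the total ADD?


Computing ADD day by day:
Day 1: max(0, 11 - 10) = 1
Day 2: max(0, 9 - 10) = 0
Day 3: max(0, 11 - 10) = 1
Day 4: max(0, 7 - 10) = 0
Day 5: max(0, 13 - 10) = 3
Total ADD = 5

5


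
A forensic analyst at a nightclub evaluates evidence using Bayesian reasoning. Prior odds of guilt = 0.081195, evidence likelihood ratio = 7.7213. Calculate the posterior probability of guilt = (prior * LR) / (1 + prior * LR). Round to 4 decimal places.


Bayesian evidence evaluation:
Posterior odds = prior_odds * LR = 0.081195 * 7.7213 = 0.626931
Posterior probability = posterior_odds / (1 + posterior_odds)
= 0.626931 / (1 + 0.626931)
= 0.626931 / 1.626931
= 0.3853

0.3853


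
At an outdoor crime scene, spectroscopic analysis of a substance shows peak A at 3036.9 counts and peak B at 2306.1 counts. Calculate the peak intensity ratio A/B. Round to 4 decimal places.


Spectral peak ratio:
Peak A = 3036.9 counts
Peak B = 2306.1 counts
Ratio = 3036.9 / 2306.1 = 1.3169

1.3169


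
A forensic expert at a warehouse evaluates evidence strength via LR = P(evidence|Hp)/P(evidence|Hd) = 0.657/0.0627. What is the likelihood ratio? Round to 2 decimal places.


Likelihood ratio calculation:
LR = P(E|Hp) / P(E|Hd)
LR = 0.657 / 0.0627
LR = 10.48

10.48


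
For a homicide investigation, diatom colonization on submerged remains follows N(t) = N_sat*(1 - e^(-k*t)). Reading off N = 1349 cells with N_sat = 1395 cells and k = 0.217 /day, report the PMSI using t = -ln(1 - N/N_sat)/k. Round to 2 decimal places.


PMSI from diatom colonization curve:
N / N_sat = 1349 / 1395 = 0.967025
1 - N/N_sat = 0.032975
ln(1 - N/N_sat) = -3.412006
t = -ln(1 - N/N_sat) / k = -(-3.412006) / 0.217 = 15.72 days

15.72


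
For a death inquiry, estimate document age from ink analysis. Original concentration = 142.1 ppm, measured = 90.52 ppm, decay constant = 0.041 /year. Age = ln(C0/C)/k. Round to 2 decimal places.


Document age estimation:
C0/C = 142.1 / 90.52 = 1.569819
ln(C0/C) = 0.45096
t = 0.45096 / 0.041 = 11.00 years

11.00


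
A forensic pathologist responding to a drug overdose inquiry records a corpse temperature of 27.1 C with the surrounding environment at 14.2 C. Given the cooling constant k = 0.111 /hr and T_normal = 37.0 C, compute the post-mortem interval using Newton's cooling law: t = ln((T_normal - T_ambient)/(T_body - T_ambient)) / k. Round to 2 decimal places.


Using Newton's law of cooling:
t = ln((T_normal - T_ambient) / (T_body - T_ambient)) / k
T_normal - T_ambient = 22.8
T_body - T_ambient = 12.9
Ratio = 1.767442
ln(ratio) = 0.569533
t = 0.569533 / 0.111 = 5.13 hours

5.13


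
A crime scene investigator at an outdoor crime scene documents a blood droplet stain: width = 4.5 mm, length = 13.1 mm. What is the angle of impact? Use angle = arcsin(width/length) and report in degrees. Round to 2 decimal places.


Blood spatter impact angle calculation:
width / length = 4.5 / 13.1 = 0.343511
angle = arcsin(0.343511)
angle = 20.09 degrees

20.09


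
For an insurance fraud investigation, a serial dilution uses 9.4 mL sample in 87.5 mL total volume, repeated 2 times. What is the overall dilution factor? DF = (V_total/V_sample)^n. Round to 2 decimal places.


Dilution factor calculation:
Single dilution = V_total / V_sample = 87.5 / 9.4 ≈ 9.308511
Number of dilutions = 2
Total DF = (87.5 / 9.4)^2 (full precision, rounded at the end) = 86.65

86.65


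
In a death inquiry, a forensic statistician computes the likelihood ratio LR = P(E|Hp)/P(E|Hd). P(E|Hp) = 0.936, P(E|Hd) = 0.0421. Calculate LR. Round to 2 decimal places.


Likelihood ratio calculation:
LR = P(E|Hp) / P(E|Hd)
LR = 0.936 / 0.0421
LR = 22.23

22.23


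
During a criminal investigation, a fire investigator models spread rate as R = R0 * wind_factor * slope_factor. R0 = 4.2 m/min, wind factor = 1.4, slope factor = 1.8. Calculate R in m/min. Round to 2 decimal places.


Fire spread rate calculation:
R = R0 * wind_factor * slope_factor
= 4.2 * 1.4 * 1.8
= 5.88 * 1.8
= 10.58 m/min

10.58


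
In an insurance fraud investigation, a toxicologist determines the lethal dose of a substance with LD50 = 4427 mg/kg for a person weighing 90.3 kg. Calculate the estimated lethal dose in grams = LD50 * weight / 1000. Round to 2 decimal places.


Lethal dose calculation:
Lethal dose = LD50 * body_weight / 1000
= 4427 * 90.3 / 1000
= 399758.1 / 1000
= 399.76 g

399.76


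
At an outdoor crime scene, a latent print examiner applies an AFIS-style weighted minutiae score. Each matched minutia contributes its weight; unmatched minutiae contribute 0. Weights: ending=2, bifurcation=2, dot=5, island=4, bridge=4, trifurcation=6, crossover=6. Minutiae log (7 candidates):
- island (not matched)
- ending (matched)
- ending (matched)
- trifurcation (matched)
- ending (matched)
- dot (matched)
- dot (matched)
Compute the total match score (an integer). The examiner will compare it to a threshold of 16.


Weighted minutiae match score:
  island: not matched, +0
  ending: matched, +2 (running total 2)
  ending: matched, +2 (running total 4)
  trifurcation: matched, +6 (running total 10)
  ending: matched, +2 (running total 12)
  dot: matched, +5 (running total 17)
  dot: matched, +5 (running total 22)
Total score = 22
Threshold = 16; verdict = identification

22


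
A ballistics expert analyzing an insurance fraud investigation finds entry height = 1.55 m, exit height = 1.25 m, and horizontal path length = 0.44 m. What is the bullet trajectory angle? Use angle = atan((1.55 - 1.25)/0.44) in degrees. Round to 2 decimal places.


Bullet trajectory angle:
Height difference = 1.55 - 1.25 = 0.3 m
angle = atan(0.3 / 0.44)
angle = atan(0.681818)
angle = 34.29 degrees

34.29


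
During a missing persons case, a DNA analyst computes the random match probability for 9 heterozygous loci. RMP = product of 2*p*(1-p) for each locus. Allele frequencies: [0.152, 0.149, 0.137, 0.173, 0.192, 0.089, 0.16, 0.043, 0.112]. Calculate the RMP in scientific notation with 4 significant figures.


Computing RMP for 9 loci:
Locus 1: 2 * 0.152 * 0.848 = 0.257792
Locus 2: 2 * 0.149 * 0.851 = 0.253598
Locus 3: 2 * 0.137 * 0.863 = 0.236462
Locus 4: 2 * 0.173 * 0.827 = 0.286142
Locus 5: 2 * 0.192 * 0.808 = 0.310272
Locus 6: 2 * 0.089 * 0.911 = 0.162158
Locus 7: 2 * 0.16 * 0.84 = 0.2688
Locus 8: 2 * 0.043 * 0.957 = 0.082302
Locus 9: 2 * 0.112 * 0.888 = 0.198912
RMP = 9.794e-07

9.794e-07


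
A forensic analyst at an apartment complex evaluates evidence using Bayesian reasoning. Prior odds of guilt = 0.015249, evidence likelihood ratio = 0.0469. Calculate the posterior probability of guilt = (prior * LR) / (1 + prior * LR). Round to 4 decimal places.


Bayesian evidence evaluation:
Posterior odds = prior_odds * LR = 0.015249 * 0.0469 = 0.0007151781
Posterior probability = posterior_odds / (1 + posterior_odds)
= 0.0007151781 / (1 + 0.0007151781)
= 0.0007151781 / 1.0007151781
= 0.0007

0.0007


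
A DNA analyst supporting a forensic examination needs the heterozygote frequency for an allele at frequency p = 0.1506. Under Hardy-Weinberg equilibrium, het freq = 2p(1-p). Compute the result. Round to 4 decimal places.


Hardy-Weinberg heterozygote frequency:
q = 1 - p = 1 - 0.1506 = 0.8494
2pq = 2 * 0.1506 * 0.8494 = 0.2558

0.2558


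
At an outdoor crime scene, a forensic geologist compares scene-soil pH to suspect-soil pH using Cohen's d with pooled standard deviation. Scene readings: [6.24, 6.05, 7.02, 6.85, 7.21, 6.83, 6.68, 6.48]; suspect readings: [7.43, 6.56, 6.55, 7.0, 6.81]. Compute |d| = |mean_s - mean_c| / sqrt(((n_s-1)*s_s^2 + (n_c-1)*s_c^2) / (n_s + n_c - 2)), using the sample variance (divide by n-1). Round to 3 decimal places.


Pooled-variance Cohen's d for soil pH comparison:
Scene mean = 53.36 / 8 = 6.67
Suspect mean = 34.35 / 5 = 6.87
Scene sample variance s_s^2 = 0.153943
Suspect sample variance s_c^2 = 0.13315
Pooled variance = ((n_s-1)*s_s^2 + (n_c-1)*s_c^2) / (n_s + n_c - 2) = 0.146382
Pooled SD = sqrt(0.146382) = 0.382599
Mean difference = -0.2
|d| = |-0.2| / 0.382599 = 0.523

0.523


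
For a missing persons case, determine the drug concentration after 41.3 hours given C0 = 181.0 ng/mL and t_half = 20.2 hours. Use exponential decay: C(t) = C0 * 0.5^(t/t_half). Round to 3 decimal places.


Drug concentration decay:
Number of half-lives = t / t_half = 41.3 / 20.2 = 2.044554
Decay factor = 0.5^2.044554 = 0.24239738
C(t) = 181.0 * 0.24239738 = 43.874 ng/mL

43.874


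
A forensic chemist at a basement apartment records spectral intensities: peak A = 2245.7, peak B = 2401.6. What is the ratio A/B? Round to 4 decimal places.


Spectral peak ratio:
Peak A = 2245.7 counts
Peak B = 2401.6 counts
Ratio = 2245.7 / 2401.6 = 0.9351

0.9351


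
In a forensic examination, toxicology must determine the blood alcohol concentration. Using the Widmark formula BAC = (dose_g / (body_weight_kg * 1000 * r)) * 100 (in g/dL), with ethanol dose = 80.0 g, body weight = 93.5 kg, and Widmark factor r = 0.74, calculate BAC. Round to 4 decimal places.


Applying the Widmark formula:
BAC = (dose_g / (body_wt * 1000 * r)) * 100
Denominator = 93.5 * 1000 * 0.74 = 69190
BAC = (80.0 / 69190) * 100
BAC = 0.1156 g/dL

0.1156


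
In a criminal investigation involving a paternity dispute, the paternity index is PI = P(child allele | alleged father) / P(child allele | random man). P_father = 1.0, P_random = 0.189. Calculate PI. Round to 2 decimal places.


Paternity Index calculation:
PI = P(allele|father) / P(allele|random)
PI = 1.0 / 0.189
PI = 5.29

5.29


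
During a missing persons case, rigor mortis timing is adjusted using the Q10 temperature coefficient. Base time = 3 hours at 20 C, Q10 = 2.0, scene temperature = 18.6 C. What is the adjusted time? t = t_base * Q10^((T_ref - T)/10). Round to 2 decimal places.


Rigor mortis time adjustment:
Exponent = (T_ref - T_actual) / 10 = (20 - 18.6) / 10 = 0.14
Q10 factor = 2.0^0.14 = 1.10191
t_adjusted = 3 * 1.10191 = 3.31 hours

3.31


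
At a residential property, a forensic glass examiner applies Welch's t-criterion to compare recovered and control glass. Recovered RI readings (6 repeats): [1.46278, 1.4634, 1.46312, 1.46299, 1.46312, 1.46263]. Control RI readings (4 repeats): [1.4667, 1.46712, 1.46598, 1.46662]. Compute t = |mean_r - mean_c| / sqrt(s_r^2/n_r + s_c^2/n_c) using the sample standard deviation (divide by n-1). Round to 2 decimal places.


Welch's t-criterion for glass RI comparison:
Recovered mean = sum / n_r = 8.77804 / 6 = 1.4630067
Control mean = sum / n_c = 5.86642 / 4 = 1.466605
Recovered sample variance s_r^2 = 7.47867e-08
Control sample variance s_c^2 = 2.217e-07
Welch SE (unpooled) = sqrt(s_r^2/n_r + s_c^2/n_c) = sqrt(1.24644e-08 + 5.5425e-08) = sqrt(6.78894e-08) = 0.000260556
|mean_r - mean_c| = 0.00359833
t = 0.00359833 / 0.000260556 = 13.81

13.81


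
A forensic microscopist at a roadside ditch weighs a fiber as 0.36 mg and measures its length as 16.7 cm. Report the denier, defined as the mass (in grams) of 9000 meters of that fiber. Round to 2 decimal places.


Denier calculation:
Mass in grams = 0.36 mg / 1000 = 0.00036 g
Length in meters = 16.7 cm / 100 = 0.167 m
Linear density = mass / length = 0.00036 / 0.167 = 0.00215569 g/m
Denier = (g/m) * 9000 = 0.00215569 * 9000 = 19.40

19.40


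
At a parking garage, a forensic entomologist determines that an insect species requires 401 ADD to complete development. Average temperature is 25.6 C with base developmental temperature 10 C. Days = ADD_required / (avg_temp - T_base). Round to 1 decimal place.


Insect development time:
Effective temperature = avg_temp - T_base = 25.6 - 10 = 15.6 C
Days = ADD / effective_temp = 401 / 15.6 = 25.7 days

25.7


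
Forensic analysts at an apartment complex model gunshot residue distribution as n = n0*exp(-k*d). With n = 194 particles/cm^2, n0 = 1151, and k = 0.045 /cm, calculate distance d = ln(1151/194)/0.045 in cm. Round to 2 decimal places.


GSR distance calculation:
n0/n = 1151 / 194 = 5.93299
ln(n0/n) = 1.780528
d = 1.780528 / 0.045 = 39.57 cm

39.57


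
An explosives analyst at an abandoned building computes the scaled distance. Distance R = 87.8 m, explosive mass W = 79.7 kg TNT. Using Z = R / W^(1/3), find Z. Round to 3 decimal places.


Scaled distance calculation:
W^(1/3) = 79.7^(1/3) = 4.303477
Z = R / W^(1/3) = 87.8 / 4.303477
Z = 20.402 m/kg^(1/3)

20.402


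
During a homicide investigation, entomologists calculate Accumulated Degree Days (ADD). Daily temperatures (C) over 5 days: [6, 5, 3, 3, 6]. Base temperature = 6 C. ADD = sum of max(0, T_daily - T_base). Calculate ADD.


Computing ADD day by day:
Day 1: max(0, 6 - 6) = 0
Day 2: max(0, 5 - 6) = 0
Day 3: max(0, 3 - 6) = 0
Day 4: max(0, 3 - 6) = 0
Day 5: max(0, 6 - 6) = 0
Total ADD = 0

0


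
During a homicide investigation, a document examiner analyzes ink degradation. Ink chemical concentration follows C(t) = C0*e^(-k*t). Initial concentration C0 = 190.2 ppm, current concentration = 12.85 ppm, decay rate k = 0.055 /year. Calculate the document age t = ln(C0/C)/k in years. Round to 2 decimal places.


Document age estimation:
C0/C = 190.2 / 12.85 = 14.801556
ln(C0/C) = 2.694732
t = 2.694732 / 0.055 = 49.00 years

49.00


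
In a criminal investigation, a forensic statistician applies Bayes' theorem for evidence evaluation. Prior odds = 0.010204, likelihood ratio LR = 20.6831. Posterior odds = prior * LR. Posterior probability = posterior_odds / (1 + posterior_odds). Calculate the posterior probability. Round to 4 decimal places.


Bayesian evidence evaluation:
Posterior odds = prior_odds * LR = 0.010204 * 20.6831 = 0.2110504
Posterior probability = posterior_odds / (1 + posterior_odds)
= 0.2110504 / (1 + 0.2110504)
= 0.2110504 / 1.2110504
= 0.1743

0.1743


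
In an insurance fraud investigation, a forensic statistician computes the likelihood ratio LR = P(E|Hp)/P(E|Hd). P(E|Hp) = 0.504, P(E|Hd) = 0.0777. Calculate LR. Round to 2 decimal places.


Likelihood ratio calculation:
LR = P(E|Hp) / P(E|Hd)
LR = 0.504 / 0.0777
LR = 6.49

6.49
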